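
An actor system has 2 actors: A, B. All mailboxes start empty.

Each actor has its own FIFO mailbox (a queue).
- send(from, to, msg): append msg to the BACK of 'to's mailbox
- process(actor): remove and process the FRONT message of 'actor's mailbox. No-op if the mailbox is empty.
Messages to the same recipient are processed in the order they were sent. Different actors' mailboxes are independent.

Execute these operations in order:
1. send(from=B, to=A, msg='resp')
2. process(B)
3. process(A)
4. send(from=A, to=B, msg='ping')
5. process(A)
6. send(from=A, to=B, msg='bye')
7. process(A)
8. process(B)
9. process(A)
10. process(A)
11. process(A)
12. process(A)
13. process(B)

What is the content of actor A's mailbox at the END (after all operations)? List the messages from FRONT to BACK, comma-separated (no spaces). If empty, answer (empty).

Answer: (empty)

Derivation:
After 1 (send(from=B, to=A, msg='resp')): A:[resp] B:[]
After 2 (process(B)): A:[resp] B:[]
After 3 (process(A)): A:[] B:[]
After 4 (send(from=A, to=B, msg='ping')): A:[] B:[ping]
After 5 (process(A)): A:[] B:[ping]
After 6 (send(from=A, to=B, msg='bye')): A:[] B:[ping,bye]
After 7 (process(A)): A:[] B:[ping,bye]
After 8 (process(B)): A:[] B:[bye]
After 9 (process(A)): A:[] B:[bye]
After 10 (process(A)): A:[] B:[bye]
After 11 (process(A)): A:[] B:[bye]
After 12 (process(A)): A:[] B:[bye]
After 13 (process(B)): A:[] B:[]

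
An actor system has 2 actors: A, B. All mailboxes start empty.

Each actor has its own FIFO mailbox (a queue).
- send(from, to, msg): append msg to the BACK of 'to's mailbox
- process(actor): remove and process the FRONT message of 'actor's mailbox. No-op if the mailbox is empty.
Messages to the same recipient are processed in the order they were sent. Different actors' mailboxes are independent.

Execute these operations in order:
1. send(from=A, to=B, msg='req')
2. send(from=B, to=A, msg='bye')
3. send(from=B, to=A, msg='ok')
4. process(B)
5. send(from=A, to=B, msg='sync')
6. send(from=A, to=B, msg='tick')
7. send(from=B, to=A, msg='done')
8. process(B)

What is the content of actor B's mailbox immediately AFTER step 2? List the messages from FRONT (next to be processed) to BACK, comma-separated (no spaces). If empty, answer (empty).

After 1 (send(from=A, to=B, msg='req')): A:[] B:[req]
After 2 (send(from=B, to=A, msg='bye')): A:[bye] B:[req]

req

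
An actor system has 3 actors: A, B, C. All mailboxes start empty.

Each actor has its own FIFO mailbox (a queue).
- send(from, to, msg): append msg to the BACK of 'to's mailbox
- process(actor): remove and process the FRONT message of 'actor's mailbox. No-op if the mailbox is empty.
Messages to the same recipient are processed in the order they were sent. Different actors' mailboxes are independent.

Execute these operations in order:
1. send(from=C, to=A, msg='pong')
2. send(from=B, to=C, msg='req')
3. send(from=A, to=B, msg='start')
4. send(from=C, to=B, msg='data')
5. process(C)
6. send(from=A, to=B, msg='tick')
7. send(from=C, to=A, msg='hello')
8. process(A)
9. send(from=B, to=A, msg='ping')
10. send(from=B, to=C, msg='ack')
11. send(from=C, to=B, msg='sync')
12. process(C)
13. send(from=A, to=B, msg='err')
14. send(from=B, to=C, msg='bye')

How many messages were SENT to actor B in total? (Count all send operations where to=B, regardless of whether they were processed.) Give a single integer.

Answer: 5

Derivation:
After 1 (send(from=C, to=A, msg='pong')): A:[pong] B:[] C:[]
After 2 (send(from=B, to=C, msg='req')): A:[pong] B:[] C:[req]
After 3 (send(from=A, to=B, msg='start')): A:[pong] B:[start] C:[req]
After 4 (send(from=C, to=B, msg='data')): A:[pong] B:[start,data] C:[req]
After 5 (process(C)): A:[pong] B:[start,data] C:[]
After 6 (send(from=A, to=B, msg='tick')): A:[pong] B:[start,data,tick] C:[]
After 7 (send(from=C, to=A, msg='hello')): A:[pong,hello] B:[start,data,tick] C:[]
After 8 (process(A)): A:[hello] B:[start,data,tick] C:[]
After 9 (send(from=B, to=A, msg='ping')): A:[hello,ping] B:[start,data,tick] C:[]
After 10 (send(from=B, to=C, msg='ack')): A:[hello,ping] B:[start,data,tick] C:[ack]
After 11 (send(from=C, to=B, msg='sync')): A:[hello,ping] B:[start,data,tick,sync] C:[ack]
After 12 (process(C)): A:[hello,ping] B:[start,data,tick,sync] C:[]
After 13 (send(from=A, to=B, msg='err')): A:[hello,ping] B:[start,data,tick,sync,err] C:[]
After 14 (send(from=B, to=C, msg='bye')): A:[hello,ping] B:[start,data,tick,sync,err] C:[bye]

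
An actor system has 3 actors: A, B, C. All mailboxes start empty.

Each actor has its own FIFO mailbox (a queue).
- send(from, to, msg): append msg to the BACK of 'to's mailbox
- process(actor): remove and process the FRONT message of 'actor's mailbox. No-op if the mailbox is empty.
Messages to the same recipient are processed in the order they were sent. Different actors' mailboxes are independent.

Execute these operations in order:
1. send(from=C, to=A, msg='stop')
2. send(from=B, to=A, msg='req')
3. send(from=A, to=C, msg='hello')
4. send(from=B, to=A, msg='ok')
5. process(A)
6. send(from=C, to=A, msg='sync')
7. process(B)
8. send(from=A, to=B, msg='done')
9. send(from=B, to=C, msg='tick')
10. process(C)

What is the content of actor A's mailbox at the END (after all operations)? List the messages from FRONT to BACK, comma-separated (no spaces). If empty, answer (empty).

Answer: req,ok,sync

Derivation:
After 1 (send(from=C, to=A, msg='stop')): A:[stop] B:[] C:[]
After 2 (send(from=B, to=A, msg='req')): A:[stop,req] B:[] C:[]
After 3 (send(from=A, to=C, msg='hello')): A:[stop,req] B:[] C:[hello]
After 4 (send(from=B, to=A, msg='ok')): A:[stop,req,ok] B:[] C:[hello]
After 5 (process(A)): A:[req,ok] B:[] C:[hello]
After 6 (send(from=C, to=A, msg='sync')): A:[req,ok,sync] B:[] C:[hello]
After 7 (process(B)): A:[req,ok,sync] B:[] C:[hello]
After 8 (send(from=A, to=B, msg='done')): A:[req,ok,sync] B:[done] C:[hello]
After 9 (send(from=B, to=C, msg='tick')): A:[req,ok,sync] B:[done] C:[hello,tick]
After 10 (process(C)): A:[req,ok,sync] B:[done] C:[tick]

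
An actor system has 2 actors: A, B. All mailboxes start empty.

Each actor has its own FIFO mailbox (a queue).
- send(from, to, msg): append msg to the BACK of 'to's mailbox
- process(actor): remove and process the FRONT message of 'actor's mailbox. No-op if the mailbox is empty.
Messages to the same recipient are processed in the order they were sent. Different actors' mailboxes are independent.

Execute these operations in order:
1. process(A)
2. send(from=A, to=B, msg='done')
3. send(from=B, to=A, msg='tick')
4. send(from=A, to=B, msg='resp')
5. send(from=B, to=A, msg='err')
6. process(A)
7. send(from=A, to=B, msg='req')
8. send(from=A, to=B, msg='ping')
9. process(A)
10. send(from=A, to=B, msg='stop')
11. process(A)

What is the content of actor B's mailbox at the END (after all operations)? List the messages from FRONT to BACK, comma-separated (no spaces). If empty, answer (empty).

Answer: done,resp,req,ping,stop

Derivation:
After 1 (process(A)): A:[] B:[]
After 2 (send(from=A, to=B, msg='done')): A:[] B:[done]
After 3 (send(from=B, to=A, msg='tick')): A:[tick] B:[done]
After 4 (send(from=A, to=B, msg='resp')): A:[tick] B:[done,resp]
After 5 (send(from=B, to=A, msg='err')): A:[tick,err] B:[done,resp]
After 6 (process(A)): A:[err] B:[done,resp]
After 7 (send(from=A, to=B, msg='req')): A:[err] B:[done,resp,req]
After 8 (send(from=A, to=B, msg='ping')): A:[err] B:[done,resp,req,ping]
After 9 (process(A)): A:[] B:[done,resp,req,ping]
After 10 (send(from=A, to=B, msg='stop')): A:[] B:[done,resp,req,ping,stop]
After 11 (process(A)): A:[] B:[done,resp,req,ping,stop]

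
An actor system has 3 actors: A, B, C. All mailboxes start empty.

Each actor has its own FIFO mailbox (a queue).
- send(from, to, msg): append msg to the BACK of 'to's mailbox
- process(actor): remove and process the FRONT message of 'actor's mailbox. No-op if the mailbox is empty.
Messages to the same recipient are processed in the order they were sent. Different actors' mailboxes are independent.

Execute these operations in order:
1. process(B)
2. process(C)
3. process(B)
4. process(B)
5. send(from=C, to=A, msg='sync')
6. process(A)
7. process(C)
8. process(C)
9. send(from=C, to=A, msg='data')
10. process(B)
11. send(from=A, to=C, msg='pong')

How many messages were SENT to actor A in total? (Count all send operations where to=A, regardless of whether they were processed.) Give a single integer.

Answer: 2

Derivation:
After 1 (process(B)): A:[] B:[] C:[]
After 2 (process(C)): A:[] B:[] C:[]
After 3 (process(B)): A:[] B:[] C:[]
After 4 (process(B)): A:[] B:[] C:[]
After 5 (send(from=C, to=A, msg='sync')): A:[sync] B:[] C:[]
After 6 (process(A)): A:[] B:[] C:[]
After 7 (process(C)): A:[] B:[] C:[]
After 8 (process(C)): A:[] B:[] C:[]
After 9 (send(from=C, to=A, msg='data')): A:[data] B:[] C:[]
After 10 (process(B)): A:[data] B:[] C:[]
After 11 (send(from=A, to=C, msg='pong')): A:[data] B:[] C:[pong]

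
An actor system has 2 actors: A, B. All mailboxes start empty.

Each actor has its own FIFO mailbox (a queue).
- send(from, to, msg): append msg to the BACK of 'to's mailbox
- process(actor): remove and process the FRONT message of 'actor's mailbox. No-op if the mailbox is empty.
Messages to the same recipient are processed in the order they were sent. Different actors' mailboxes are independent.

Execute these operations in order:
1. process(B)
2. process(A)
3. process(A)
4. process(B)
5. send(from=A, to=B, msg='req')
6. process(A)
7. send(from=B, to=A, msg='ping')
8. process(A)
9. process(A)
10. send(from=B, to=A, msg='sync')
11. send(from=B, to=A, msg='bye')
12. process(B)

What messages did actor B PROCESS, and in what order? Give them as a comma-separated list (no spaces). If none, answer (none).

Answer: req

Derivation:
After 1 (process(B)): A:[] B:[]
After 2 (process(A)): A:[] B:[]
After 3 (process(A)): A:[] B:[]
After 4 (process(B)): A:[] B:[]
After 5 (send(from=A, to=B, msg='req')): A:[] B:[req]
After 6 (process(A)): A:[] B:[req]
After 7 (send(from=B, to=A, msg='ping')): A:[ping] B:[req]
After 8 (process(A)): A:[] B:[req]
After 9 (process(A)): A:[] B:[req]
After 10 (send(from=B, to=A, msg='sync')): A:[sync] B:[req]
After 11 (send(from=B, to=A, msg='bye')): A:[sync,bye] B:[req]
After 12 (process(B)): A:[sync,bye] B:[]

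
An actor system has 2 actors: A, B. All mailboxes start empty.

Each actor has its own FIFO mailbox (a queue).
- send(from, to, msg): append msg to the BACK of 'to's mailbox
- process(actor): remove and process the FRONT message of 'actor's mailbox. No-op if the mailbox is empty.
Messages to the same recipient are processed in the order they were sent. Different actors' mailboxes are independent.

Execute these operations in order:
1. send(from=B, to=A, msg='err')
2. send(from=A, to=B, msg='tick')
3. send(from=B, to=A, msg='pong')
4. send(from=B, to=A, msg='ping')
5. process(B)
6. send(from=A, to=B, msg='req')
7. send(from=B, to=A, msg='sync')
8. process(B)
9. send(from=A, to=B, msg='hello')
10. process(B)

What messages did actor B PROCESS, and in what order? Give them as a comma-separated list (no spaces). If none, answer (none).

Answer: tick,req,hello

Derivation:
After 1 (send(from=B, to=A, msg='err')): A:[err] B:[]
After 2 (send(from=A, to=B, msg='tick')): A:[err] B:[tick]
After 3 (send(from=B, to=A, msg='pong')): A:[err,pong] B:[tick]
After 4 (send(from=B, to=A, msg='ping')): A:[err,pong,ping] B:[tick]
After 5 (process(B)): A:[err,pong,ping] B:[]
After 6 (send(from=A, to=B, msg='req')): A:[err,pong,ping] B:[req]
After 7 (send(from=B, to=A, msg='sync')): A:[err,pong,ping,sync] B:[req]
After 8 (process(B)): A:[err,pong,ping,sync] B:[]
After 9 (send(from=A, to=B, msg='hello')): A:[err,pong,ping,sync] B:[hello]
After 10 (process(B)): A:[err,pong,ping,sync] B:[]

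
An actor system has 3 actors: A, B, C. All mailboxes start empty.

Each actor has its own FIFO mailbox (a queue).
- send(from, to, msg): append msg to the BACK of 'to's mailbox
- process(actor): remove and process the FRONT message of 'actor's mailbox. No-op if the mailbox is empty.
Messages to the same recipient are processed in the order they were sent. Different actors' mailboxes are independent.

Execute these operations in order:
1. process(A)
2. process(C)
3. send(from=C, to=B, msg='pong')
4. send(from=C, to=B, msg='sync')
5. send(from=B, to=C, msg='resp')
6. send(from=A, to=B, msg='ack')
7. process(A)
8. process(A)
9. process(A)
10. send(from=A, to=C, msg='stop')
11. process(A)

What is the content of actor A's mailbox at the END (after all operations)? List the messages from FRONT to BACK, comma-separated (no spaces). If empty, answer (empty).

After 1 (process(A)): A:[] B:[] C:[]
After 2 (process(C)): A:[] B:[] C:[]
After 3 (send(from=C, to=B, msg='pong')): A:[] B:[pong] C:[]
After 4 (send(from=C, to=B, msg='sync')): A:[] B:[pong,sync] C:[]
After 5 (send(from=B, to=C, msg='resp')): A:[] B:[pong,sync] C:[resp]
After 6 (send(from=A, to=B, msg='ack')): A:[] B:[pong,sync,ack] C:[resp]
After 7 (process(A)): A:[] B:[pong,sync,ack] C:[resp]
After 8 (process(A)): A:[] B:[pong,sync,ack] C:[resp]
After 9 (process(A)): A:[] B:[pong,sync,ack] C:[resp]
After 10 (send(from=A, to=C, msg='stop')): A:[] B:[pong,sync,ack] C:[resp,stop]
After 11 (process(A)): A:[] B:[pong,sync,ack] C:[resp,stop]

Answer: (empty)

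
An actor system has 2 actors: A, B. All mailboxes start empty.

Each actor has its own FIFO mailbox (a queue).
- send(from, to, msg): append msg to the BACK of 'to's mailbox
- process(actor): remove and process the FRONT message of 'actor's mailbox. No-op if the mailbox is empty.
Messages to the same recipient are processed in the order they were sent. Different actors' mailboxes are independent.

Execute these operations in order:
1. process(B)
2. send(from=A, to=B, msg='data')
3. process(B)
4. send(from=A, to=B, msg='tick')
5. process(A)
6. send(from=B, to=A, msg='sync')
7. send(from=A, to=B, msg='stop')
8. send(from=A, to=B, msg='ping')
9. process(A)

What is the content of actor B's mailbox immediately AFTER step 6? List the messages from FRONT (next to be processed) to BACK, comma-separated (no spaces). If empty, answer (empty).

After 1 (process(B)): A:[] B:[]
After 2 (send(from=A, to=B, msg='data')): A:[] B:[data]
After 3 (process(B)): A:[] B:[]
After 4 (send(from=A, to=B, msg='tick')): A:[] B:[tick]
After 5 (process(A)): A:[] B:[tick]
After 6 (send(from=B, to=A, msg='sync')): A:[sync] B:[tick]

tick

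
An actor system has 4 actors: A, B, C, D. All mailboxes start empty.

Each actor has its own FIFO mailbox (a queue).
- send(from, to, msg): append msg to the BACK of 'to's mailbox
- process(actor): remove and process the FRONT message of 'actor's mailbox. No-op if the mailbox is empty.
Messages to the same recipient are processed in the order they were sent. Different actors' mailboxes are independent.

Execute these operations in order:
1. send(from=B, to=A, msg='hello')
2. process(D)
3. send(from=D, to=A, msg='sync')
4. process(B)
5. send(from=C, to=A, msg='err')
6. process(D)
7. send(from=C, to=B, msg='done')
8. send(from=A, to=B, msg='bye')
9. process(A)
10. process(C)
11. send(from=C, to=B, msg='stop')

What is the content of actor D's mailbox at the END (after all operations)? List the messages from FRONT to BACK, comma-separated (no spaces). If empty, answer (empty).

After 1 (send(from=B, to=A, msg='hello')): A:[hello] B:[] C:[] D:[]
After 2 (process(D)): A:[hello] B:[] C:[] D:[]
After 3 (send(from=D, to=A, msg='sync')): A:[hello,sync] B:[] C:[] D:[]
After 4 (process(B)): A:[hello,sync] B:[] C:[] D:[]
After 5 (send(from=C, to=A, msg='err')): A:[hello,sync,err] B:[] C:[] D:[]
After 6 (process(D)): A:[hello,sync,err] B:[] C:[] D:[]
After 7 (send(from=C, to=B, msg='done')): A:[hello,sync,err] B:[done] C:[] D:[]
After 8 (send(from=A, to=B, msg='bye')): A:[hello,sync,err] B:[done,bye] C:[] D:[]
After 9 (process(A)): A:[sync,err] B:[done,bye] C:[] D:[]
After 10 (process(C)): A:[sync,err] B:[done,bye] C:[] D:[]
After 11 (send(from=C, to=B, msg='stop')): A:[sync,err] B:[done,bye,stop] C:[] D:[]

Answer: (empty)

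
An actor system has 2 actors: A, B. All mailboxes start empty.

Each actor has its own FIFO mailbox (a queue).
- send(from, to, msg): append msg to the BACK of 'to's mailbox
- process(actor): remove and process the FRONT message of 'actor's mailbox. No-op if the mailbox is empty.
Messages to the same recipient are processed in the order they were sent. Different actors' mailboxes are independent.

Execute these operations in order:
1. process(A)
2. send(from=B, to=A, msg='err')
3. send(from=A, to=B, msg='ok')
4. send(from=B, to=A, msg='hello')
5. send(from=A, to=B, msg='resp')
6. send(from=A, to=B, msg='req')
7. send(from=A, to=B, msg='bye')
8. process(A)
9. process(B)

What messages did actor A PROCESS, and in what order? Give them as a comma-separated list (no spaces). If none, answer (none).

Answer: err

Derivation:
After 1 (process(A)): A:[] B:[]
After 2 (send(from=B, to=A, msg='err')): A:[err] B:[]
After 3 (send(from=A, to=B, msg='ok')): A:[err] B:[ok]
After 4 (send(from=B, to=A, msg='hello')): A:[err,hello] B:[ok]
After 5 (send(from=A, to=B, msg='resp')): A:[err,hello] B:[ok,resp]
After 6 (send(from=A, to=B, msg='req')): A:[err,hello] B:[ok,resp,req]
After 7 (send(from=A, to=B, msg='bye')): A:[err,hello] B:[ok,resp,req,bye]
After 8 (process(A)): A:[hello] B:[ok,resp,req,bye]
After 9 (process(B)): A:[hello] B:[resp,req,bye]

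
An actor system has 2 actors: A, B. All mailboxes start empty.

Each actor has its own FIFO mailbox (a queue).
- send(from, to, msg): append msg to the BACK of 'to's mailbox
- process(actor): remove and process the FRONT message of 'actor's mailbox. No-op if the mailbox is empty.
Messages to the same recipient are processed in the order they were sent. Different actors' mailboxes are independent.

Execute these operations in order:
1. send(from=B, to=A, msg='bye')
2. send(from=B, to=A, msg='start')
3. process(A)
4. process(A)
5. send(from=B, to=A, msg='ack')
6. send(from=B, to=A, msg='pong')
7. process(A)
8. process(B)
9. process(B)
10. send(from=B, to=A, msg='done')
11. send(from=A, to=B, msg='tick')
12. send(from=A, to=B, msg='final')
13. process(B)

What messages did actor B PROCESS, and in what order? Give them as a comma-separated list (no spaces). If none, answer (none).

After 1 (send(from=B, to=A, msg='bye')): A:[bye] B:[]
After 2 (send(from=B, to=A, msg='start')): A:[bye,start] B:[]
After 3 (process(A)): A:[start] B:[]
After 4 (process(A)): A:[] B:[]
After 5 (send(from=B, to=A, msg='ack')): A:[ack] B:[]
After 6 (send(from=B, to=A, msg='pong')): A:[ack,pong] B:[]
After 7 (process(A)): A:[pong] B:[]
After 8 (process(B)): A:[pong] B:[]
After 9 (process(B)): A:[pong] B:[]
After 10 (send(from=B, to=A, msg='done')): A:[pong,done] B:[]
After 11 (send(from=A, to=B, msg='tick')): A:[pong,done] B:[tick]
After 12 (send(from=A, to=B, msg='final')): A:[pong,done] B:[tick,final]
After 13 (process(B)): A:[pong,done] B:[final]

Answer: tick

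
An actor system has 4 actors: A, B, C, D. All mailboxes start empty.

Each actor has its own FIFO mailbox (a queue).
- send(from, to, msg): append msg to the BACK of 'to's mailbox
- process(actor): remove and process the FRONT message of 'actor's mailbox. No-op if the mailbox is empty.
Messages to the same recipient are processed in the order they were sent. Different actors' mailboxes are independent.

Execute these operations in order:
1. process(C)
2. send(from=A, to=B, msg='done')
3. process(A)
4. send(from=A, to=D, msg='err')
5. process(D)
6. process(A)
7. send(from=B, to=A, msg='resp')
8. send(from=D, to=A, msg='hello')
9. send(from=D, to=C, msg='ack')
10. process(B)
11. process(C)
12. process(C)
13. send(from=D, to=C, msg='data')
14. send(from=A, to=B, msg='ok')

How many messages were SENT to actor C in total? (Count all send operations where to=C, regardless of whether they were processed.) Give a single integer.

Answer: 2

Derivation:
After 1 (process(C)): A:[] B:[] C:[] D:[]
After 2 (send(from=A, to=B, msg='done')): A:[] B:[done] C:[] D:[]
After 3 (process(A)): A:[] B:[done] C:[] D:[]
After 4 (send(from=A, to=D, msg='err')): A:[] B:[done] C:[] D:[err]
After 5 (process(D)): A:[] B:[done] C:[] D:[]
After 6 (process(A)): A:[] B:[done] C:[] D:[]
After 7 (send(from=B, to=A, msg='resp')): A:[resp] B:[done] C:[] D:[]
After 8 (send(from=D, to=A, msg='hello')): A:[resp,hello] B:[done] C:[] D:[]
After 9 (send(from=D, to=C, msg='ack')): A:[resp,hello] B:[done] C:[ack] D:[]
After 10 (process(B)): A:[resp,hello] B:[] C:[ack] D:[]
After 11 (process(C)): A:[resp,hello] B:[] C:[] D:[]
After 12 (process(C)): A:[resp,hello] B:[] C:[] D:[]
After 13 (send(from=D, to=C, msg='data')): A:[resp,hello] B:[] C:[data] D:[]
After 14 (send(from=A, to=B, msg='ok')): A:[resp,hello] B:[ok] C:[data] D:[]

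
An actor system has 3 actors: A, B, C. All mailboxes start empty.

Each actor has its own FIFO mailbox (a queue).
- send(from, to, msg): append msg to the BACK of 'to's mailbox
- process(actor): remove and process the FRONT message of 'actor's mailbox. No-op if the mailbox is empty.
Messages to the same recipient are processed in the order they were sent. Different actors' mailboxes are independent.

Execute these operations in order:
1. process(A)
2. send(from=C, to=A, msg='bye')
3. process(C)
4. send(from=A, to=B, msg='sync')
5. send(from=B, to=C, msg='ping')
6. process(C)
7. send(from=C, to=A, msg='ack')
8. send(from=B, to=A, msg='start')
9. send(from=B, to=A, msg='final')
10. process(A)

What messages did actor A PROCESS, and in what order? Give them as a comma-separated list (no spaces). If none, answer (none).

Answer: bye

Derivation:
After 1 (process(A)): A:[] B:[] C:[]
After 2 (send(from=C, to=A, msg='bye')): A:[bye] B:[] C:[]
After 3 (process(C)): A:[bye] B:[] C:[]
After 4 (send(from=A, to=B, msg='sync')): A:[bye] B:[sync] C:[]
After 5 (send(from=B, to=C, msg='ping')): A:[bye] B:[sync] C:[ping]
After 6 (process(C)): A:[bye] B:[sync] C:[]
After 7 (send(from=C, to=A, msg='ack')): A:[bye,ack] B:[sync] C:[]
After 8 (send(from=B, to=A, msg='start')): A:[bye,ack,start] B:[sync] C:[]
After 9 (send(from=B, to=A, msg='final')): A:[bye,ack,start,final] B:[sync] C:[]
After 10 (process(A)): A:[ack,start,final] B:[sync] C:[]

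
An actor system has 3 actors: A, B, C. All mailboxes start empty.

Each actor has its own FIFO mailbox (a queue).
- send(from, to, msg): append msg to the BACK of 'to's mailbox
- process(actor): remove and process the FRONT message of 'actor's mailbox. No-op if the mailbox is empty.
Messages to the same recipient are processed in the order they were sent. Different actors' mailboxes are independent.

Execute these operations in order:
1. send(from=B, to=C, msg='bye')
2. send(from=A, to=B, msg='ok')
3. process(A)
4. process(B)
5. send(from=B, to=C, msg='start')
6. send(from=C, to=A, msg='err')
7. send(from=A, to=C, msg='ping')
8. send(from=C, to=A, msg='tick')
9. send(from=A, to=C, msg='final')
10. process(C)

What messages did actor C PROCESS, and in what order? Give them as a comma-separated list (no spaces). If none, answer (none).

Answer: bye

Derivation:
After 1 (send(from=B, to=C, msg='bye')): A:[] B:[] C:[bye]
After 2 (send(from=A, to=B, msg='ok')): A:[] B:[ok] C:[bye]
After 3 (process(A)): A:[] B:[ok] C:[bye]
After 4 (process(B)): A:[] B:[] C:[bye]
After 5 (send(from=B, to=C, msg='start')): A:[] B:[] C:[bye,start]
After 6 (send(from=C, to=A, msg='err')): A:[err] B:[] C:[bye,start]
After 7 (send(from=A, to=C, msg='ping')): A:[err] B:[] C:[bye,start,ping]
After 8 (send(from=C, to=A, msg='tick')): A:[err,tick] B:[] C:[bye,start,ping]
After 9 (send(from=A, to=C, msg='final')): A:[err,tick] B:[] C:[bye,start,ping,final]
After 10 (process(C)): A:[err,tick] B:[] C:[start,ping,final]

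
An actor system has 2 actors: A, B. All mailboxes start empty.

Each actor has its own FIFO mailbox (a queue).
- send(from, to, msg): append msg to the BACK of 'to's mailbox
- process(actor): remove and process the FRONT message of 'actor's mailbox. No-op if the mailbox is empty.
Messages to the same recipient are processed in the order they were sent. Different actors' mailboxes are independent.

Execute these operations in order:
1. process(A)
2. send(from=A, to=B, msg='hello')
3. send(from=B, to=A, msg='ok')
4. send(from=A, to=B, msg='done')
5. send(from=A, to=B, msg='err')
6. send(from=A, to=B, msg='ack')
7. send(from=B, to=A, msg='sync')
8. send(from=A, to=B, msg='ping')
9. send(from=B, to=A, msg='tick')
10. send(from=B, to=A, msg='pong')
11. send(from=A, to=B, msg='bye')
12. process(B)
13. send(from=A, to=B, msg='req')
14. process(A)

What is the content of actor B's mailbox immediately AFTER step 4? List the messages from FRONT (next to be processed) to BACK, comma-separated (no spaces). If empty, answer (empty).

After 1 (process(A)): A:[] B:[]
After 2 (send(from=A, to=B, msg='hello')): A:[] B:[hello]
After 3 (send(from=B, to=A, msg='ok')): A:[ok] B:[hello]
After 4 (send(from=A, to=B, msg='done')): A:[ok] B:[hello,done]

hello,done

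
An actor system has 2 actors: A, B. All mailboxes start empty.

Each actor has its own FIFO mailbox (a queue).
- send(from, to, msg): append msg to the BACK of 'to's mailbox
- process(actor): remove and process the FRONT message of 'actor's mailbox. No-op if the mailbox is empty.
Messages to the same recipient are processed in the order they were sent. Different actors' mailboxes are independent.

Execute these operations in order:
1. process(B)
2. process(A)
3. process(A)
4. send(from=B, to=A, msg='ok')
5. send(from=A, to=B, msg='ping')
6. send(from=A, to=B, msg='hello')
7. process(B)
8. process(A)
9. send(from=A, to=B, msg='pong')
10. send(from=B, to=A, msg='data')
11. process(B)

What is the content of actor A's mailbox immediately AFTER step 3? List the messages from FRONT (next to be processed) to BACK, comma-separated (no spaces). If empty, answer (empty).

After 1 (process(B)): A:[] B:[]
After 2 (process(A)): A:[] B:[]
After 3 (process(A)): A:[] B:[]

(empty)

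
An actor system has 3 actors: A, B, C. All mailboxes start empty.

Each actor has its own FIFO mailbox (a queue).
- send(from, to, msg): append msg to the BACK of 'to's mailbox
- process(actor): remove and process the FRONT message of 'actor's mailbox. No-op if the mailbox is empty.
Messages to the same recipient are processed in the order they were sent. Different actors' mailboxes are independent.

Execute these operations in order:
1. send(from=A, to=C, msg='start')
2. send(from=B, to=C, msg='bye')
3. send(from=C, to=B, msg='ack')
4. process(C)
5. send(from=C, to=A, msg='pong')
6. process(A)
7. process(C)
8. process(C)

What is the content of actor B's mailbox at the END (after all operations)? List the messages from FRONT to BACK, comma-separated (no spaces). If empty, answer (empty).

After 1 (send(from=A, to=C, msg='start')): A:[] B:[] C:[start]
After 2 (send(from=B, to=C, msg='bye')): A:[] B:[] C:[start,bye]
After 3 (send(from=C, to=B, msg='ack')): A:[] B:[ack] C:[start,bye]
After 4 (process(C)): A:[] B:[ack] C:[bye]
After 5 (send(from=C, to=A, msg='pong')): A:[pong] B:[ack] C:[bye]
After 6 (process(A)): A:[] B:[ack] C:[bye]
After 7 (process(C)): A:[] B:[ack] C:[]
After 8 (process(C)): A:[] B:[ack] C:[]

Answer: ack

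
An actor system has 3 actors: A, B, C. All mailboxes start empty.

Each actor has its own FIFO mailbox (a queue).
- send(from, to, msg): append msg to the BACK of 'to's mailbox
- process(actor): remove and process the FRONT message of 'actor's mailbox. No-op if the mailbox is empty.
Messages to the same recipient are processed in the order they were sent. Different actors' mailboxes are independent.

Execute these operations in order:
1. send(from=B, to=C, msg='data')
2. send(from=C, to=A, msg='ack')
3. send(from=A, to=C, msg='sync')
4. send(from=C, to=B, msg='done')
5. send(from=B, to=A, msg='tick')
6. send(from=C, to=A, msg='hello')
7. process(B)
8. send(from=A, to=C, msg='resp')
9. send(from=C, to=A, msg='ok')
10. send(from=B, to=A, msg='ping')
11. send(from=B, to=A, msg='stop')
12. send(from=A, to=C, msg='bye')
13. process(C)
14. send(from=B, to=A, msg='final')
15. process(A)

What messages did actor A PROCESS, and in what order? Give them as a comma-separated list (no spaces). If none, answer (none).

Answer: ack

Derivation:
After 1 (send(from=B, to=C, msg='data')): A:[] B:[] C:[data]
After 2 (send(from=C, to=A, msg='ack')): A:[ack] B:[] C:[data]
After 3 (send(from=A, to=C, msg='sync')): A:[ack] B:[] C:[data,sync]
After 4 (send(from=C, to=B, msg='done')): A:[ack] B:[done] C:[data,sync]
After 5 (send(from=B, to=A, msg='tick')): A:[ack,tick] B:[done] C:[data,sync]
After 6 (send(from=C, to=A, msg='hello')): A:[ack,tick,hello] B:[done] C:[data,sync]
After 7 (process(B)): A:[ack,tick,hello] B:[] C:[data,sync]
After 8 (send(from=A, to=C, msg='resp')): A:[ack,tick,hello] B:[] C:[data,sync,resp]
After 9 (send(from=C, to=A, msg='ok')): A:[ack,tick,hello,ok] B:[] C:[data,sync,resp]
After 10 (send(from=B, to=A, msg='ping')): A:[ack,tick,hello,ok,ping] B:[] C:[data,sync,resp]
After 11 (send(from=B, to=A, msg='stop')): A:[ack,tick,hello,ok,ping,stop] B:[] C:[data,sync,resp]
After 12 (send(from=A, to=C, msg='bye')): A:[ack,tick,hello,ok,ping,stop] B:[] C:[data,sync,resp,bye]
After 13 (process(C)): A:[ack,tick,hello,ok,ping,stop] B:[] C:[sync,resp,bye]
After 14 (send(from=B, to=A, msg='final')): A:[ack,tick,hello,ok,ping,stop,final] B:[] C:[sync,resp,bye]
After 15 (process(A)): A:[tick,hello,ok,ping,stop,final] B:[] C:[sync,resp,bye]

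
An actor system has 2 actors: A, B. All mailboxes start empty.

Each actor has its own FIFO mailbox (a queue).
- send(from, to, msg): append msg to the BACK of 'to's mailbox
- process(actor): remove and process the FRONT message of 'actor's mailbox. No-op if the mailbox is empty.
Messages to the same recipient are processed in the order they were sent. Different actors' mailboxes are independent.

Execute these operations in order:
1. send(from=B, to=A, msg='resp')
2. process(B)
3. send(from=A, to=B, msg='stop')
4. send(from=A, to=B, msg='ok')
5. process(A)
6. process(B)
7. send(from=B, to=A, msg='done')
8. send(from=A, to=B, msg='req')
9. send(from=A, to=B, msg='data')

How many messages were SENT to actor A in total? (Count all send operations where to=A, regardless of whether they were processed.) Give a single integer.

Answer: 2

Derivation:
After 1 (send(from=B, to=A, msg='resp')): A:[resp] B:[]
After 2 (process(B)): A:[resp] B:[]
After 3 (send(from=A, to=B, msg='stop')): A:[resp] B:[stop]
After 4 (send(from=A, to=B, msg='ok')): A:[resp] B:[stop,ok]
After 5 (process(A)): A:[] B:[stop,ok]
After 6 (process(B)): A:[] B:[ok]
After 7 (send(from=B, to=A, msg='done')): A:[done] B:[ok]
After 8 (send(from=A, to=B, msg='req')): A:[done] B:[ok,req]
After 9 (send(from=A, to=B, msg='data')): A:[done] B:[ok,req,data]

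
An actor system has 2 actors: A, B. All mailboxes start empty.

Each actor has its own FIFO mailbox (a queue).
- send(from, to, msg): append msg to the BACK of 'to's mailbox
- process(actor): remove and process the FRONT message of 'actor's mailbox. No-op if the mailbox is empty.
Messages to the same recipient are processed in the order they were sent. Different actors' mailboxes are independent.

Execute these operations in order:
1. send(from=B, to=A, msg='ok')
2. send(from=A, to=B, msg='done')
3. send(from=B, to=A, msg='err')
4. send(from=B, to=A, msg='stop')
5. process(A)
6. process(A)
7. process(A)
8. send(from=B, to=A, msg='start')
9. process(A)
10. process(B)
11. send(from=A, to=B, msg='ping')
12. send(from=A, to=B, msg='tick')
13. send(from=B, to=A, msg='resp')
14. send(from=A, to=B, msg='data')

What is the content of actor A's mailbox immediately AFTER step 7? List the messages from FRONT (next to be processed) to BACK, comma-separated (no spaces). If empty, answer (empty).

After 1 (send(from=B, to=A, msg='ok')): A:[ok] B:[]
After 2 (send(from=A, to=B, msg='done')): A:[ok] B:[done]
After 3 (send(from=B, to=A, msg='err')): A:[ok,err] B:[done]
After 4 (send(from=B, to=A, msg='stop')): A:[ok,err,stop] B:[done]
After 5 (process(A)): A:[err,stop] B:[done]
After 6 (process(A)): A:[stop] B:[done]
After 7 (process(A)): A:[] B:[done]

(empty)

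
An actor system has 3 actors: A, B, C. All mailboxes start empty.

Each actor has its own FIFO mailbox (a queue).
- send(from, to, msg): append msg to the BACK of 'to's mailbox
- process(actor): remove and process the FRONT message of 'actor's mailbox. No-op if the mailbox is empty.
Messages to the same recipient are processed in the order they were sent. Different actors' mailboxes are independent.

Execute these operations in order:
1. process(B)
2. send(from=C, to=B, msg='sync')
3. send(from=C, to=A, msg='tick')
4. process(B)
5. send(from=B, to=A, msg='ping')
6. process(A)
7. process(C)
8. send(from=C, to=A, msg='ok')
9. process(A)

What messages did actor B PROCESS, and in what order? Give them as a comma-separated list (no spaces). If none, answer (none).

Answer: sync

Derivation:
After 1 (process(B)): A:[] B:[] C:[]
After 2 (send(from=C, to=B, msg='sync')): A:[] B:[sync] C:[]
After 3 (send(from=C, to=A, msg='tick')): A:[tick] B:[sync] C:[]
After 4 (process(B)): A:[tick] B:[] C:[]
After 5 (send(from=B, to=A, msg='ping')): A:[tick,ping] B:[] C:[]
After 6 (process(A)): A:[ping] B:[] C:[]
After 7 (process(C)): A:[ping] B:[] C:[]
After 8 (send(from=C, to=A, msg='ok')): A:[ping,ok] B:[] C:[]
After 9 (process(A)): A:[ok] B:[] C:[]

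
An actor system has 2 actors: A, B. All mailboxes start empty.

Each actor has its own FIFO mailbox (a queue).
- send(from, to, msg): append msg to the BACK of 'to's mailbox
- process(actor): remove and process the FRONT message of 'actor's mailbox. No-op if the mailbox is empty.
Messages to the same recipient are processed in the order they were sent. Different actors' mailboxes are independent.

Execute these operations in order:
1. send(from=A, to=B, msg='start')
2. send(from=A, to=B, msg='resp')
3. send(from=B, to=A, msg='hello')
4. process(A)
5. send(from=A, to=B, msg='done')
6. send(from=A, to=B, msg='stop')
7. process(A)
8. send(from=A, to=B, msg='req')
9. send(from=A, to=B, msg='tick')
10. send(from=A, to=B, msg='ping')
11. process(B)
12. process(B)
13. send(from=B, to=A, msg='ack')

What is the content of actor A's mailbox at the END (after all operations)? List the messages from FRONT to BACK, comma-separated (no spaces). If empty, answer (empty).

After 1 (send(from=A, to=B, msg='start')): A:[] B:[start]
After 2 (send(from=A, to=B, msg='resp')): A:[] B:[start,resp]
After 3 (send(from=B, to=A, msg='hello')): A:[hello] B:[start,resp]
After 4 (process(A)): A:[] B:[start,resp]
After 5 (send(from=A, to=B, msg='done')): A:[] B:[start,resp,done]
After 6 (send(from=A, to=B, msg='stop')): A:[] B:[start,resp,done,stop]
After 7 (process(A)): A:[] B:[start,resp,done,stop]
After 8 (send(from=A, to=B, msg='req')): A:[] B:[start,resp,done,stop,req]
After 9 (send(from=A, to=B, msg='tick')): A:[] B:[start,resp,done,stop,req,tick]
After 10 (send(from=A, to=B, msg='ping')): A:[] B:[start,resp,done,stop,req,tick,ping]
After 11 (process(B)): A:[] B:[resp,done,stop,req,tick,ping]
After 12 (process(B)): A:[] B:[done,stop,req,tick,ping]
After 13 (send(from=B, to=A, msg='ack')): A:[ack] B:[done,stop,req,tick,ping]

Answer: ack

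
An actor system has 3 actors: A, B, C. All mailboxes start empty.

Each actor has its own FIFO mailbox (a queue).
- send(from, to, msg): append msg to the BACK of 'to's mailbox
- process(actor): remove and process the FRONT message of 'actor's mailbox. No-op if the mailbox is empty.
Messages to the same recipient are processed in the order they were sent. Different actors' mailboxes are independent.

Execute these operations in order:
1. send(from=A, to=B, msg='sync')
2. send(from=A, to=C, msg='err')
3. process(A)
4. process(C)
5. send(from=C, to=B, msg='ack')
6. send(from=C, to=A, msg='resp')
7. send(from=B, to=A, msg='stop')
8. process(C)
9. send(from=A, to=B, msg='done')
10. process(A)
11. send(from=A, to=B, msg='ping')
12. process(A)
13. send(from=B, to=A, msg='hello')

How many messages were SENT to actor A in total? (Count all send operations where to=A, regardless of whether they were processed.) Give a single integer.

After 1 (send(from=A, to=B, msg='sync')): A:[] B:[sync] C:[]
After 2 (send(from=A, to=C, msg='err')): A:[] B:[sync] C:[err]
After 3 (process(A)): A:[] B:[sync] C:[err]
After 4 (process(C)): A:[] B:[sync] C:[]
After 5 (send(from=C, to=B, msg='ack')): A:[] B:[sync,ack] C:[]
After 6 (send(from=C, to=A, msg='resp')): A:[resp] B:[sync,ack] C:[]
After 7 (send(from=B, to=A, msg='stop')): A:[resp,stop] B:[sync,ack] C:[]
After 8 (process(C)): A:[resp,stop] B:[sync,ack] C:[]
After 9 (send(from=A, to=B, msg='done')): A:[resp,stop] B:[sync,ack,done] C:[]
After 10 (process(A)): A:[stop] B:[sync,ack,done] C:[]
After 11 (send(from=A, to=B, msg='ping')): A:[stop] B:[sync,ack,done,ping] C:[]
After 12 (process(A)): A:[] B:[sync,ack,done,ping] C:[]
After 13 (send(from=B, to=A, msg='hello')): A:[hello] B:[sync,ack,done,ping] C:[]

Answer: 3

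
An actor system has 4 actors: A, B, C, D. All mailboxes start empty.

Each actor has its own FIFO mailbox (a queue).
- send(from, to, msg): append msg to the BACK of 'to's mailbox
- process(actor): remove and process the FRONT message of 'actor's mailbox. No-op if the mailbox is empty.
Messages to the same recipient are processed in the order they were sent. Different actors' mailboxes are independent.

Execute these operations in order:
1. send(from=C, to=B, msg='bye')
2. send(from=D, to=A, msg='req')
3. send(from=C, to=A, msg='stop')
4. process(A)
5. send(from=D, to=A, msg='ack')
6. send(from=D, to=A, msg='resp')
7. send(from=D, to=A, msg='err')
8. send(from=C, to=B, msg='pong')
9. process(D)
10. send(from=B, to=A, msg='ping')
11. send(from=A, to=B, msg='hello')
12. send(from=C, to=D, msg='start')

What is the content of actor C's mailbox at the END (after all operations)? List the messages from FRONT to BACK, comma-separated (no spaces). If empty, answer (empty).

After 1 (send(from=C, to=B, msg='bye')): A:[] B:[bye] C:[] D:[]
After 2 (send(from=D, to=A, msg='req')): A:[req] B:[bye] C:[] D:[]
After 3 (send(from=C, to=A, msg='stop')): A:[req,stop] B:[bye] C:[] D:[]
After 4 (process(A)): A:[stop] B:[bye] C:[] D:[]
After 5 (send(from=D, to=A, msg='ack')): A:[stop,ack] B:[bye] C:[] D:[]
After 6 (send(from=D, to=A, msg='resp')): A:[stop,ack,resp] B:[bye] C:[] D:[]
After 7 (send(from=D, to=A, msg='err')): A:[stop,ack,resp,err] B:[bye] C:[] D:[]
After 8 (send(from=C, to=B, msg='pong')): A:[stop,ack,resp,err] B:[bye,pong] C:[] D:[]
After 9 (process(D)): A:[stop,ack,resp,err] B:[bye,pong] C:[] D:[]
After 10 (send(from=B, to=A, msg='ping')): A:[stop,ack,resp,err,ping] B:[bye,pong] C:[] D:[]
After 11 (send(from=A, to=B, msg='hello')): A:[stop,ack,resp,err,ping] B:[bye,pong,hello] C:[] D:[]
After 12 (send(from=C, to=D, msg='start')): A:[stop,ack,resp,err,ping] B:[bye,pong,hello] C:[] D:[start]

Answer: (empty)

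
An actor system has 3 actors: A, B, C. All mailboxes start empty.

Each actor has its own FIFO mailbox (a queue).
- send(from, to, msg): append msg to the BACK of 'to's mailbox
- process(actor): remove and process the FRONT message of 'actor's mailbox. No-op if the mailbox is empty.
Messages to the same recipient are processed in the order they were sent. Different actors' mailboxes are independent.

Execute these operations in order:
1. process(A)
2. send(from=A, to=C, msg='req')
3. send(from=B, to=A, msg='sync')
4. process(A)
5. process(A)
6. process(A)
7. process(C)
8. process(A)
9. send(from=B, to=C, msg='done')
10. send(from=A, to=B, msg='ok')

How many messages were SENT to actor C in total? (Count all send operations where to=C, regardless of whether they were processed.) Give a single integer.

After 1 (process(A)): A:[] B:[] C:[]
After 2 (send(from=A, to=C, msg='req')): A:[] B:[] C:[req]
After 3 (send(from=B, to=A, msg='sync')): A:[sync] B:[] C:[req]
After 4 (process(A)): A:[] B:[] C:[req]
After 5 (process(A)): A:[] B:[] C:[req]
After 6 (process(A)): A:[] B:[] C:[req]
After 7 (process(C)): A:[] B:[] C:[]
After 8 (process(A)): A:[] B:[] C:[]
After 9 (send(from=B, to=C, msg='done')): A:[] B:[] C:[done]
After 10 (send(from=A, to=B, msg='ok')): A:[] B:[ok] C:[done]

Answer: 2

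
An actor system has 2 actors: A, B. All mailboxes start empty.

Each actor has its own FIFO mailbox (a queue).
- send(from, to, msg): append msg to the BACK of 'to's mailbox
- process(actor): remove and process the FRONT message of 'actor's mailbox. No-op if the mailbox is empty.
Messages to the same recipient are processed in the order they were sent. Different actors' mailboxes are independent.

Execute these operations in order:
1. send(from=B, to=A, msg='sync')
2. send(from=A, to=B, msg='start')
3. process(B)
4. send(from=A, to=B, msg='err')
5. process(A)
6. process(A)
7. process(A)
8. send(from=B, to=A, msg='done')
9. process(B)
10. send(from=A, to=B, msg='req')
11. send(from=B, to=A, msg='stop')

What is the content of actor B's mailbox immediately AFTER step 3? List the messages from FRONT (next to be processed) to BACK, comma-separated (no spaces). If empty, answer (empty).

After 1 (send(from=B, to=A, msg='sync')): A:[sync] B:[]
After 2 (send(from=A, to=B, msg='start')): A:[sync] B:[start]
After 3 (process(B)): A:[sync] B:[]

(empty)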